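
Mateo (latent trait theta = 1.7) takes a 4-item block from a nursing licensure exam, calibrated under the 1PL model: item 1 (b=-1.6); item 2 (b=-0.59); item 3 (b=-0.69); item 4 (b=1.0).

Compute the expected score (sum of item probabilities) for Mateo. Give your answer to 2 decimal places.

P(theta) = 1 / (1 + exp(−(theta − b)))
P_1 = 1/(1+e^{-3.3000}) = 0.9644
P_2 = 1/(1+e^{-2.2900}) = 0.9080
P_3 = 1/(1+e^{-2.3900}) = 0.9161
P_4 = 1/(1+e^{-0.7000}) = 0.6682
E[score] = 0.9644 + 0.9080 + 0.9161 + 0.6682 = 3.4567

3.46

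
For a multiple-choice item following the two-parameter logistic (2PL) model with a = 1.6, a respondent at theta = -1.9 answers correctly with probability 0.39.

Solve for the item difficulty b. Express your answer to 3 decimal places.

P(theta) = 1 / (1 + exp(−a(theta − b)))
logit(0.39) = ln(0.39/0.61) = -0.4473
b = theta − logit/(a) = -1.9 − (-0.4473)/1.6000 = -1.6204

-1.620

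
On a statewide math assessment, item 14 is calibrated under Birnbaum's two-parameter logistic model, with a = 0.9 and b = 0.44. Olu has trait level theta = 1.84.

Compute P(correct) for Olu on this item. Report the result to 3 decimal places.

0.779

P(theta) = 1 / (1 + exp(−a(theta − b)))
Exponent: 0.9 × (1.84 − 0.44) = 1.2600
1/(1 + e^{-1.2600}) = 0.7790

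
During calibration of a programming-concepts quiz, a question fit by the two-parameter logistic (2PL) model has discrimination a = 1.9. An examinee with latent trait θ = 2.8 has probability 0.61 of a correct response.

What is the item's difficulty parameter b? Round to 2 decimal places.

P(θ) = 1 / (1 + exp(−a(θ − b)))
logit(0.61) = ln(0.61/0.39) = 0.4473
b = θ − logit/(a) = 2.8 − 0.4473/1.9000 = 2.5646

2.56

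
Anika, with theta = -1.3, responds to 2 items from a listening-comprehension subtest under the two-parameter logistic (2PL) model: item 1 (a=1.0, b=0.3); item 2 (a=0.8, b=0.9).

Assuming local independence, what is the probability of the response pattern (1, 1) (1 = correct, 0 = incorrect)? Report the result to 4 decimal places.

0.0247

P(theta) = 1 / (1 + exp(−a(theta − b)))
P_1 = 1/(1+e^{1.6000}) = 0.1680
P_2 = 1/(1+e^{1.7600}) = 0.1468
L = P_1 × P_2 = 0.1680 × 0.1468 = 0.02466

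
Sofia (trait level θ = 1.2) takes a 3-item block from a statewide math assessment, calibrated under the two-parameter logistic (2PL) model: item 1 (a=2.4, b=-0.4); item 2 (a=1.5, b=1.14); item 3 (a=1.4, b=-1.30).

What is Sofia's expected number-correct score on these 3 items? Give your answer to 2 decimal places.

P(θ) = 1 / (1 + exp(−a(θ − b)))
P_1 = 1/(1+e^{-3.8400}) = 0.9790
P_2 = 1/(1+e^{-0.0900}) = 0.5225
P_3 = 1/(1+e^{-3.5000}) = 0.9707
E[score] = 0.9790 + 0.5225 + 0.9707 = 2.4721

2.47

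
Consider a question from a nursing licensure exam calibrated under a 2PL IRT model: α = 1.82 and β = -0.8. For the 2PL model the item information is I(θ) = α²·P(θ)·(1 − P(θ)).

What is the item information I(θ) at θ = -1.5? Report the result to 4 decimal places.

P = 1/(1+e^{1.2740}) = 0.2186
P(1−P) = 0.2186 × 0.7814 = 0.1708
I = α² × P(1−P) = 1.82² × 0.1708 = 0.56575

0.5658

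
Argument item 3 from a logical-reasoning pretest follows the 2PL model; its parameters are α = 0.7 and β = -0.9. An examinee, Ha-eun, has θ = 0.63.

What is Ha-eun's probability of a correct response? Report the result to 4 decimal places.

0.7448

P(θ) = 1 / (1 + exp(−α(θ − β)))
Exponent: 0.7 × (0.63 − (-0.9)) = 1.0710
1/(1 + e^{-1.0710}) = 0.7448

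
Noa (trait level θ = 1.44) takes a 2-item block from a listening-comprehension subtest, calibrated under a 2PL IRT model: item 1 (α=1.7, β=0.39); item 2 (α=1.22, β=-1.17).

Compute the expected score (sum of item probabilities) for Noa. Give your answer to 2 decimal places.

P(θ) = 1 / (1 + exp(−α(θ − β)))
P_1 = 1/(1+e^{-1.7850}) = 0.8563
P_2 = 1/(1+e^{-3.1842}) = 0.9602
E[score] = 0.8563 + 0.9602 = 1.8165

1.82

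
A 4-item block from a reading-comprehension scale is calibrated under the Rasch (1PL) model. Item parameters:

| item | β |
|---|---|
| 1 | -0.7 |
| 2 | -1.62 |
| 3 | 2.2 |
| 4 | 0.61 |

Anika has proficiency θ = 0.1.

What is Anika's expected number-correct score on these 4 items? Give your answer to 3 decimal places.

2.022

P(θ) = 1 / (1 + exp(−(θ − β)))
P_1 = 1/(1+e^{-0.8000}) = 0.6900
P_2 = 1/(1+e^{-1.7200}) = 0.8481
P_3 = 1/(1+e^{2.1000}) = 0.1091
P_4 = 1/(1+e^{0.5100}) = 0.3752
E[score] = 0.6900 + 0.8481 + 0.1091 + 0.3752 = 2.0224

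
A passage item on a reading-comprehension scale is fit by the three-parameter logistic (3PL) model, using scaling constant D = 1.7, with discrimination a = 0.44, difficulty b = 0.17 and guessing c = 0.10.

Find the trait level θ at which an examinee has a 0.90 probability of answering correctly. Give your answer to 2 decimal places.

P(θ) = c + (1 − c) · 1 / (1 + exp(−D·a(θ − b)))
Remove guessing floor: (0.90 − 0.10)/(1 − 0.10) = 0.8889
logit = ln(0.8889/0.1111) = 2.0794
θ = b + logit/(1.7·a) = 0.17 + 2.0794/0.7480 = 2.9500

2.95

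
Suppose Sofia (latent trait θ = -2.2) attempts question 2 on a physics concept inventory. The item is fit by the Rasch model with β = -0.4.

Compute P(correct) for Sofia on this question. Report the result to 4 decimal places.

P(θ) = 1 / (1 + exp(−(θ − β)))
Exponent: (-2.2 − (-0.4)) = -1.8000
1/(1 + e^{1.8000}) = 0.1419
P = 0.1419

0.1419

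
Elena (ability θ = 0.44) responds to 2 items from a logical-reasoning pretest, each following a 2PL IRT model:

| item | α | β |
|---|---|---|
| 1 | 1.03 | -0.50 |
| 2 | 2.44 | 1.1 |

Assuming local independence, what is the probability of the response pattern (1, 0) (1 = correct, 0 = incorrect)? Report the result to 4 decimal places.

0.6041

P(θ) = 1 / (1 + exp(−α(θ − β)))
P_1 = 1/(1+e^{-0.9682}) = 0.7248
P_2 = 1/(1+e^{1.6104}) = 0.1665
L = P_1 × (1−P_2) = 0.7248 × 0.8335 = 0.60406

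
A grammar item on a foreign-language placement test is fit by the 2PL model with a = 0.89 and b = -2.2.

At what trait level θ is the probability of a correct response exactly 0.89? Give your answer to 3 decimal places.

P(θ) = 1 / (1 + exp(−a(θ − b)))
logit = ln(0.8900/0.1100) = 2.0907
θ = b + logit/(a) = -2.2 + 2.0907/0.8900 = 0.1491

0.149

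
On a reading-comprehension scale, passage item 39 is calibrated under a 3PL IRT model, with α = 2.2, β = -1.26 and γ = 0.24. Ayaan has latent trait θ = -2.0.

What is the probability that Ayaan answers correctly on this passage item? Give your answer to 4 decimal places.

0.3647

P(θ) = γ + (1 − γ) · 1 / (1 + exp(−α(θ − β)))
Exponent: 2.2 × (-2.0 − (-1.26)) = -1.6280
1/(1 + e^{1.6280}) = 0.1641
P = 0.24 + 0.76 × 0.1641 = 0.3647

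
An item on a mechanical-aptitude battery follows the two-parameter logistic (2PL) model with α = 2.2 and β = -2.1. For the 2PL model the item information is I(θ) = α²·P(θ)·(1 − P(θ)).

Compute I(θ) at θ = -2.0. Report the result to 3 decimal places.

1.195

P = 1/(1+e^{-0.2200}) = 0.5548
P(1−P) = 0.5548 × 0.4452 = 0.2470
I = α² × P(1−P) = 2.2² × 0.2470 = 1.19548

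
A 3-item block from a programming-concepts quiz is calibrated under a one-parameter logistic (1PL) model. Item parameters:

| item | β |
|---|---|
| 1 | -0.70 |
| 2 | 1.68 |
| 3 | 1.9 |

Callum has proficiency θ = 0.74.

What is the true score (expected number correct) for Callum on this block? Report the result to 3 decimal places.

1.328

P(θ) = 1 / (1 + exp(−(θ − β)))
P_1 = 1/(1+e^{-1.4400}) = 0.8085
P_2 = 1/(1+e^{0.9400}) = 0.2809
P_3 = 1/(1+e^{1.1600}) = 0.2387
E[score] = 0.8085 + 0.2809 + 0.2387 = 1.3280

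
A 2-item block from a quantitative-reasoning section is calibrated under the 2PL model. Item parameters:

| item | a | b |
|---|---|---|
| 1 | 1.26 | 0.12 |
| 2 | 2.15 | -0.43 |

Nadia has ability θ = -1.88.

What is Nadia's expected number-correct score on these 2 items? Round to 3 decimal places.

P(θ) = 1 / (1 + exp(−a(θ − b)))
P_1 = 1/(1+e^{2.5200}) = 0.0745
P_2 = 1/(1+e^{3.1175}) = 0.0424
E[score] = 0.0745 + 0.0424 = 0.1169

0.117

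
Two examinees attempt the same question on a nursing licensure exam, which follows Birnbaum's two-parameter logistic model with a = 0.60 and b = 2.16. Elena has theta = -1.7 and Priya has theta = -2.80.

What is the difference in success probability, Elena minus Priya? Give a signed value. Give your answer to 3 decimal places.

P(theta) = 1 / (1 + exp(−a(theta − b)))
P(Elena) = 0.0898  [exponent -2.3160]
P(Priya) = 0.0485  [exponent -2.9760]
Difference = 0.0898 − 0.0485 = 0.0413

0.041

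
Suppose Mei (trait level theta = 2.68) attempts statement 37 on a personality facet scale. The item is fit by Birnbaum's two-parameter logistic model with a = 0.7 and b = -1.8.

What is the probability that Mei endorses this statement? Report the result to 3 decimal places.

0.958

P(theta) = 1 / (1 + exp(−a(theta − b)))
Exponent: 0.7 × (2.68 − (-1.8)) = 3.1360
1/(1 + e^{-3.1360}) = 0.9584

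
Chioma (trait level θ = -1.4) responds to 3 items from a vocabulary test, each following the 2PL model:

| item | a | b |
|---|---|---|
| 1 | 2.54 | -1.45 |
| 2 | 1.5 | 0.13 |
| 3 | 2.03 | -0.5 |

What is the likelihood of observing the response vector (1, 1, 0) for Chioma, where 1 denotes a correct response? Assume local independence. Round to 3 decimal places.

0.042

P(θ) = 1 / (1 + exp(−a(θ − b)))
P_1 = 1/(1+e^{-0.1270}) = 0.5317
P_2 = 1/(1+e^{2.2950}) = 0.0915
P_3 = 1/(1+e^{1.8270}) = 0.1386
L = P_1 × P_2 × (1−P_3) = 0.5317 × 0.0915 × 0.8614 = 0.04193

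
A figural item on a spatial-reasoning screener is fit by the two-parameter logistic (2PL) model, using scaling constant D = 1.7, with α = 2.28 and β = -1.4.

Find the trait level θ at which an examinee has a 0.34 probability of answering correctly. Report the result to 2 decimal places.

-1.57

P(θ) = 1 / (1 + exp(−D·α(θ − β)))
logit = ln(0.3400/0.6600) = -0.6633
θ = β + logit/(1.7·α) = -1.4 + (-0.6633)/3.8760 = -1.5711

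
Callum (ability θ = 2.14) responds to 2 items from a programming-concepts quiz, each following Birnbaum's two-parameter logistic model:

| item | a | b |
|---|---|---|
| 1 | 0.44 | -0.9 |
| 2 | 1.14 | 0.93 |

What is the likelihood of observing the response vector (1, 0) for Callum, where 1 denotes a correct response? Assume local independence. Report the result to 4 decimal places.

P(θ) = 1 / (1 + exp(−a(θ − b)))
P_1 = 1/(1+e^{-1.3376}) = 0.7921
P_2 = 1/(1+e^{-1.3794}) = 0.7989
L = P_1 × (1−P_2) = 0.7921 × 0.2011 = 0.15929

0.1593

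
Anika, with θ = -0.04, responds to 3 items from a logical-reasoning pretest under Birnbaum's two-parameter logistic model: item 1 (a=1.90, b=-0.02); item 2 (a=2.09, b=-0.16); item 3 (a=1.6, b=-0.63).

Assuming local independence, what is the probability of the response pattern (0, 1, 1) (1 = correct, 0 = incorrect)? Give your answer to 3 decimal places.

0.206

P(θ) = 1 / (1 + exp(−a(θ − b)))
P_1 = 1/(1+e^{0.0380}) = 0.4905
P_2 = 1/(1+e^{-0.2508}) = 0.5624
P_3 = 1/(1+e^{-0.9440}) = 0.7199
L = (1−P_1) × P_2 × P_3 = 0.5095 × 0.5624 × 0.7199 = 0.20627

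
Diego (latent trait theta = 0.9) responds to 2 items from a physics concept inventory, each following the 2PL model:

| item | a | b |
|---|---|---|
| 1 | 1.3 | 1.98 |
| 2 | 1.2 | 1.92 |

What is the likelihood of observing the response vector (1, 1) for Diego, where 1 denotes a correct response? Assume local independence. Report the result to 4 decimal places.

0.0448

P(theta) = 1 / (1 + exp(−a(theta − b)))
P_1 = 1/(1+e^{1.4040}) = 0.1972
P_2 = 1/(1+e^{1.2240}) = 0.2272
L = P_1 × P_2 = 0.1972 × 0.2272 = 0.04481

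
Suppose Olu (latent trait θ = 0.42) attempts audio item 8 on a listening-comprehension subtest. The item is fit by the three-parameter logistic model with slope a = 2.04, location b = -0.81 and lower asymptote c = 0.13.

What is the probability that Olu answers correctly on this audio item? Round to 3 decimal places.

0.935

P(θ) = c + (1 − c) · 1 / (1 + exp(−a(θ − b)))
Exponent: 2.04 × (0.42 − (-0.81)) = 2.5092
1/(1 + e^{-2.5092}) = 0.9248
P = 0.13 + 0.87 × 0.9248 = 0.9346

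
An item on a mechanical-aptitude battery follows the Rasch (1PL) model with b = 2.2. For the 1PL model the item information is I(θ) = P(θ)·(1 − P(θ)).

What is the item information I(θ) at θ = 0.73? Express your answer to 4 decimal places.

P = 1/(1+e^{1.4700}) = 0.1869
P(1−P) = 0.1869 × 0.8131 = 0.1520
I = P(1−P) = 0.15200

0.1520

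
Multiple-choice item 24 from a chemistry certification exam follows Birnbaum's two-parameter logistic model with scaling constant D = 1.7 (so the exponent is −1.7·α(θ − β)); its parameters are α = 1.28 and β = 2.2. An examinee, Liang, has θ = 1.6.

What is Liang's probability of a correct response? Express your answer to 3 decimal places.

P(θ) = 1 / (1 + exp(−D·α(θ − β)))
Exponent: 1.7 × 1.28 × (1.6 − 2.2) = -1.3056
1/(1 + e^{1.3056}) = 0.2132
P = 0.2132

0.213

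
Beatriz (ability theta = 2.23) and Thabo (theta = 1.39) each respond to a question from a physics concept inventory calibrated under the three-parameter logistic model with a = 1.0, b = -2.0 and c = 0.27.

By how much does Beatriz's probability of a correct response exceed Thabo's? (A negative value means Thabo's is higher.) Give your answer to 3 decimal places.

0.013

P(theta) = c + (1 − c) · 1 / (1 + exp(−a(theta − b)))
P(Beatriz) = 0.9895  [exponent 4.2300]
P(Thabo) = 0.9762  [exponent 3.3900]
Difference = 0.9895 − 0.9762 = 0.0133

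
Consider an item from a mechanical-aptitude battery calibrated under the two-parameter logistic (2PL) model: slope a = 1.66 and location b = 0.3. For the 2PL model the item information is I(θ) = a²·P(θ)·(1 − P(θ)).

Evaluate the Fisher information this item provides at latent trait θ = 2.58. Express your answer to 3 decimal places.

0.060

P = 1/(1+e^{-3.7848}) = 0.9778
P(1−P) = 0.9778 × 0.0222 = 0.0217
I = a² × P(1−P) = 1.66² × 0.0217 = 0.05984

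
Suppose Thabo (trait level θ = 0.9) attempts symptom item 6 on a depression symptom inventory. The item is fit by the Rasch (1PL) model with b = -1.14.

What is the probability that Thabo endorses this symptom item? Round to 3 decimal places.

0.885

P(θ) = 1 / (1 + exp(−(θ − b)))
Exponent: (0.9 − (-1.14)) = 2.0400
1/(1 + e^{-2.0400}) = 0.8849
P = 0.8849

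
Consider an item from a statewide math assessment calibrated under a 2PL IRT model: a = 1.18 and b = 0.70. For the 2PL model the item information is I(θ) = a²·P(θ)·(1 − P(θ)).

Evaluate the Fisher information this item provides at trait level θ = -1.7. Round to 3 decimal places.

0.073

P = 1/(1+e^{2.8320}) = 0.0556
P(1−P) = 0.0556 × 0.9444 = 0.0525
I = a² × P(1−P) = 1.18² × 0.0525 = 0.07314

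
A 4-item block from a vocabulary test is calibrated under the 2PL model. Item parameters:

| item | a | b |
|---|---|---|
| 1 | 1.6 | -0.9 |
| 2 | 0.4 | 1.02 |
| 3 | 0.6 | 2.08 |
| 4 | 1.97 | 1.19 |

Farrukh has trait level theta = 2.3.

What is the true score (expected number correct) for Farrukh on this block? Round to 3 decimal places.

3.051

P(theta) = 1 / (1 + exp(−a(theta − b)))
P_1 = 1/(1+e^{-5.1200}) = 0.9941
P_2 = 1/(1+e^{-0.5120}) = 0.6253
P_3 = 1/(1+e^{-0.1320}) = 0.5330
P_4 = 1/(1+e^{-2.1867}) = 0.8990
E[score] = 0.9941 + 0.6253 + 0.5330 + 0.8990 = 3.0513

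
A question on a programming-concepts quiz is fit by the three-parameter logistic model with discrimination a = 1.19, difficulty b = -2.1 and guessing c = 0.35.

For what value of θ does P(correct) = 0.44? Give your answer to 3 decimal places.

-3.636

P(θ) = c + (1 − c) · 1 / (1 + exp(−a(θ − b)))
Remove guessing floor: (0.44 − 0.35)/(1 − 0.35) = 0.1385
logit = ln(0.1385/0.8615) = -1.8281
θ = b + logit/(a) = -2.1 + (-1.8281)/1.1900 = -3.6362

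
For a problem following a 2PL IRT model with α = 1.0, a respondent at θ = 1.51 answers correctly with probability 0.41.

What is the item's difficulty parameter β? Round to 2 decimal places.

P(θ) = 1 / (1 + exp(−α(θ − β)))
logit(0.41) = ln(0.41/0.59) = -0.3640
β = θ − logit/(α) = 1.51 − (-0.3640)/1.0000 = 1.8740

1.87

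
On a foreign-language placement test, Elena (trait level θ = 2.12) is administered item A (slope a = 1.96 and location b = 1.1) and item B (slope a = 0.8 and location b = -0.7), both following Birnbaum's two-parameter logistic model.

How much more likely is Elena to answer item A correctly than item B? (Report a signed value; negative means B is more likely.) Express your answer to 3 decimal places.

P(θ) = 1 / (1 + exp(−a(θ − b)))
P_A = 0.8807
P_B = 0.9052
P_A − P_B = -0.0245

-0.024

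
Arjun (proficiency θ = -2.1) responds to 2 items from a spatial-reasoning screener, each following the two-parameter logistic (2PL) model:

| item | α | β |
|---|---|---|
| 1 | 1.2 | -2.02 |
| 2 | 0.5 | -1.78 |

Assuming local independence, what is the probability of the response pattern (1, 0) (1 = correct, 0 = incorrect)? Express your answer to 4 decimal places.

P(θ) = 1 / (1 + exp(−α(θ − β)))
P_1 = 1/(1+e^{0.0960}) = 0.4760
P_2 = 1/(1+e^{0.1600}) = 0.4601
L = P_1 × (1−P_2) = 0.4760 × 0.5399 = 0.25701

0.2570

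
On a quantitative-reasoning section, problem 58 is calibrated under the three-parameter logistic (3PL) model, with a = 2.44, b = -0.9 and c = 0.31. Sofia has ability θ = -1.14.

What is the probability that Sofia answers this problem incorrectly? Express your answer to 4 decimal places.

P(θ) = c + (1 − c) · 1 / (1 + exp(−a(θ − b)))
Exponent: 2.44 × (-1.14 − (-0.9)) = -0.5856
1/(1 + e^{0.5856}) = 0.3576
P = 0.31 + 0.69 × 0.3576 = 0.5568
P(incorrect) = 1 − 0.5568 = 0.4432

0.4432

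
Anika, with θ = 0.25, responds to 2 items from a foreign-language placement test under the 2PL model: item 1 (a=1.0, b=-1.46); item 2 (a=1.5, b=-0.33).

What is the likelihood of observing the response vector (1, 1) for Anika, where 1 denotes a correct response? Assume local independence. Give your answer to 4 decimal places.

0.5968

P(θ) = 1 / (1 + exp(−a(θ − b)))
P_1 = 1/(1+e^{-1.7100}) = 0.8468
P_2 = 1/(1+e^{-0.8700}) = 0.7047
L = P_1 × P_2 = 0.8468 × 0.7047 = 0.59680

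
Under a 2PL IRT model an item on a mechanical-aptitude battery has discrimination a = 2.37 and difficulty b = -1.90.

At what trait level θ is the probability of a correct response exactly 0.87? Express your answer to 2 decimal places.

P(θ) = 1 / (1 + exp(−a(θ − b)))
logit = ln(0.8700/0.1300) = 1.9010
θ = b + logit/(a) = -1.90 + 1.9010/2.3700 = -1.0979

-1.10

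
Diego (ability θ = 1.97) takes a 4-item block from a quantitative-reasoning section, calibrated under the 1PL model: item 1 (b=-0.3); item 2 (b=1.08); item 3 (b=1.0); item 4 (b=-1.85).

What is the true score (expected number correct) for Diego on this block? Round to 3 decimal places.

3.319

P(θ) = 1 / (1 + exp(−(θ − b)))
P_1 = 1/(1+e^{-2.2700}) = 0.9064
P_2 = 1/(1+e^{-0.8900}) = 0.7089
P_3 = 1/(1+e^{-0.9700}) = 0.7251
P_4 = 1/(1+e^{-3.8200}) = 0.9785
E[score] = 0.9064 + 0.7089 + 0.7251 + 0.9785 = 3.3189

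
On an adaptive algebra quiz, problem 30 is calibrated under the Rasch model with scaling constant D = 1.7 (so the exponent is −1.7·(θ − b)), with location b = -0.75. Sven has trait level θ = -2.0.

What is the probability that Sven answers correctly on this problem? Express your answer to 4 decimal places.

P(θ) = 1 / (1 + exp(−D·(θ − b)))
Exponent: 1.7 × (-2.0 − (-0.75)) = -2.1250
1/(1 + e^{2.1250}) = 0.1067
P = 0.1067

0.1067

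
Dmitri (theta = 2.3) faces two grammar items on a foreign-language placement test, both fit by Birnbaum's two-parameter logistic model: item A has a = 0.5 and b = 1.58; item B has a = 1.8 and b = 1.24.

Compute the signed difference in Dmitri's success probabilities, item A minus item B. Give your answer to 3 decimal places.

P(theta) = 1 / (1 + exp(−a(theta − b)))
P_A = 0.5890
P_B = 0.8708
P_A − P_B = -0.2818

-0.282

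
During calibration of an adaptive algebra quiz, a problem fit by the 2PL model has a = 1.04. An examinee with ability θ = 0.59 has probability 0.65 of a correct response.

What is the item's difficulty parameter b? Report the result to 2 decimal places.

P(θ) = 1 / (1 + exp(−a(θ − b)))
logit(0.65) = ln(0.65/0.35) = 0.6190
b = θ − logit/(a) = 0.59 − 0.6190/1.0400 = -0.0052

-0.01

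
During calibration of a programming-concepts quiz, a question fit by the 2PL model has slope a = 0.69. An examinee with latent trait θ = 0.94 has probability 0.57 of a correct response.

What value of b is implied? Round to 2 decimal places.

P(θ) = 1 / (1 + exp(−a(θ − b)))
logit(0.57) = ln(0.57/0.43) = 0.2819
b = θ − logit/(a) = 0.94 − 0.2819/0.6900 = 0.5315

0.53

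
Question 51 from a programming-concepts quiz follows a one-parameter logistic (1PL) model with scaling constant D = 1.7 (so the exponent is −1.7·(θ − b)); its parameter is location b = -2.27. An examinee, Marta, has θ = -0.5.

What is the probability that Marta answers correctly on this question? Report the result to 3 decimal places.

P(θ) = 1 / (1 + exp(−D·(θ − b)))
Exponent: 1.7 × (-0.5 − (-2.27)) = 3.0090
1/(1 + e^{-3.0090}) = 0.9530
P = 0.9530

0.953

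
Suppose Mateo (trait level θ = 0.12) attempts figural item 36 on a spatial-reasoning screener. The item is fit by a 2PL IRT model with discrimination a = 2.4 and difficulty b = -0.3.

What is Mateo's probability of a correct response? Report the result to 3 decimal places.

0.733

P(θ) = 1 / (1 + exp(−a(θ − b)))
Exponent: 2.4 × (0.12 − (-0.3)) = 1.0080
1/(1 + e^{-1.0080}) = 0.7326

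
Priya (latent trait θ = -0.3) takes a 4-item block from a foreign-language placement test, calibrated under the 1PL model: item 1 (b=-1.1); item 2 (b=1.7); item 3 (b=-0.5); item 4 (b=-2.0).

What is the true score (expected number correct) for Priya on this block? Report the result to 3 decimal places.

P(θ) = 1 / (1 + exp(−(θ − b)))
P_1 = 1/(1+e^{-0.8000}) = 0.6900
P_2 = 1/(1+e^{2.0000}) = 0.1192
P_3 = 1/(1+e^{-0.2000}) = 0.5498
P_4 = 1/(1+e^{-1.7000}) = 0.8455
E[score] = 0.6900 + 0.1192 + 0.5498 + 0.8455 = 2.2045

2.205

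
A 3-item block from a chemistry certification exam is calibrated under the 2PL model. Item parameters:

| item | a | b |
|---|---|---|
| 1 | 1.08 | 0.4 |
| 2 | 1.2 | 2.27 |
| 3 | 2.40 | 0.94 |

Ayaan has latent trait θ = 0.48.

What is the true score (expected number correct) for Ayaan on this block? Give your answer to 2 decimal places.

0.88

P(θ) = 1 / (1 + exp(−a(θ − b)))
P_1 = 1/(1+e^{-0.0864}) = 0.5216
P_2 = 1/(1+e^{2.1480}) = 0.1045
P_3 = 1/(1+e^{1.1040}) = 0.2490
E[score] = 0.5216 + 0.1045 + 0.2490 = 0.8751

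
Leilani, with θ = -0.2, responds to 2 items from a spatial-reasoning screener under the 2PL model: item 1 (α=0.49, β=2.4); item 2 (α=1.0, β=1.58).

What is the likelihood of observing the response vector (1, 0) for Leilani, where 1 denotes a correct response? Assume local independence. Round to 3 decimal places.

P(θ) = 1 / (1 + exp(−α(θ − β)))
P_1 = 1/(1+e^{1.2740}) = 0.2186
P_2 = 1/(1+e^{1.7800}) = 0.1443
L = P_1 × (1−P_2) = 0.2186 × 0.8557 = 0.18703

0.187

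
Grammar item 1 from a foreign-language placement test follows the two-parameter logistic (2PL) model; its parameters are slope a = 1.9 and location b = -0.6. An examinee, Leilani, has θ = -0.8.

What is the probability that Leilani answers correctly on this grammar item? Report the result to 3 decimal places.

0.406

P(θ) = 1 / (1 + exp(−a(θ − b)))
Exponent: 1.9 × (-0.8 − (-0.6)) = -0.3800
1/(1 + e^{0.3800}) = 0.4061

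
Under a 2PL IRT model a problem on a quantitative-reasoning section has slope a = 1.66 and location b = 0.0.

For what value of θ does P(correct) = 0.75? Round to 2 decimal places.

P(θ) = 1 / (1 + exp(−a(θ − b)))
logit = ln(0.7500/0.2500) = 1.0986
θ = b + logit/(a) = 0.0 + 1.0986/1.6600 = 0.6618

0.66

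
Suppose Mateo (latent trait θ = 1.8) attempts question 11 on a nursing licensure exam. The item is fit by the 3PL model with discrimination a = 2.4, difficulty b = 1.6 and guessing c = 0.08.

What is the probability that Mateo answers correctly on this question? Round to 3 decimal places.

0.648

P(θ) = c + (1 − c) · 1 / (1 + exp(−a(θ − b)))
Exponent: 2.4 × (1.8 − 1.6) = 0.4800
1/(1 + e^{-0.4800}) = 0.6177
P = 0.08 + 0.92 × 0.6177 = 0.6483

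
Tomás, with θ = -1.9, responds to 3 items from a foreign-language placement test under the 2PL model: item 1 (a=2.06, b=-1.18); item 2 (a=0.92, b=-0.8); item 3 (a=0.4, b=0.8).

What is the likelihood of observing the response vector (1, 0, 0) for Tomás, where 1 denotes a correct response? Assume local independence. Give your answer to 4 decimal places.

0.1013

P(θ) = 1 / (1 + exp(−a(θ − b)))
P_1 = 1/(1+e^{1.4832}) = 0.1849
P_2 = 1/(1+e^{1.0120}) = 0.2666
P_3 = 1/(1+e^{1.0800}) = 0.2535
L = P_1 × (1−P_2) × (1−P_3) = 0.1849 × 0.7334 × 0.7465 = 0.10125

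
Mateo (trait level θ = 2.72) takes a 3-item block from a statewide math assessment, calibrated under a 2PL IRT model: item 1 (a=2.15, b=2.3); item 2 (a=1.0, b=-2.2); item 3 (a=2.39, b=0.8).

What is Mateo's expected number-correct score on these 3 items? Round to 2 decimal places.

P(θ) = 1 / (1 + exp(−a(θ − b)))
P_1 = 1/(1+e^{-0.9030}) = 0.7116
P_2 = 1/(1+e^{-4.9200}) = 0.9928
P_3 = 1/(1+e^{-4.5888}) = 0.9899
E[score] = 0.7116 + 0.9928 + 0.9899 = 2.6943

2.69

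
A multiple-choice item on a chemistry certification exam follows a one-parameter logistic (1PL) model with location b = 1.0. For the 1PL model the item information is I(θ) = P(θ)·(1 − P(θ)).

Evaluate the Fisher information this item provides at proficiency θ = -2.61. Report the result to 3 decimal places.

P = 1/(1+e^{3.6100}) = 0.0263
P(1−P) = 0.0263 × 0.9737 = 0.0256
I = P(1−P) = 0.02565

0.026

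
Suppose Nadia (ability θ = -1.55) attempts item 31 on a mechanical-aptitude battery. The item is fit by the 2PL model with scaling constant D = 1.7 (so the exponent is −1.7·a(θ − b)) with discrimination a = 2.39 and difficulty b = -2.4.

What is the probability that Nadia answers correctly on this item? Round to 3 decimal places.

0.969

P(θ) = 1 / (1 + exp(−D·a(θ − b)))
Exponent: 1.7 × 2.39 × (-1.55 − (-2.4)) = 3.4535
1/(1 + e^{-3.4535}) = 0.9693
P = 0.9693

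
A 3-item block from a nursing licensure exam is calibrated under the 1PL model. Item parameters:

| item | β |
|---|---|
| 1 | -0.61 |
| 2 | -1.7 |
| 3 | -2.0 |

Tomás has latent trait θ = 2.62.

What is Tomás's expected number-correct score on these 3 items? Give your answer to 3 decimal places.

2.939

P(θ) = 1 / (1 + exp(−(θ − β)))
P_1 = 1/(1+e^{-3.2300}) = 0.9619
P_2 = 1/(1+e^{-4.3200}) = 0.9869
P_3 = 1/(1+e^{-4.6200}) = 0.9902
E[score] = 0.9619 + 0.9869 + 0.9902 = 2.9391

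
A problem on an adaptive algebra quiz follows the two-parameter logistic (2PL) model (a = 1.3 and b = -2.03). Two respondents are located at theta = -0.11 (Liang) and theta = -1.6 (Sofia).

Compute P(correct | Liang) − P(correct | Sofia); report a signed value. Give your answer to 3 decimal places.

P(theta) = 1 / (1 + exp(−a(theta − b)))
P(Liang) = 0.9239  [exponent 2.4960]
P(Sofia) = 0.6362  [exponent 0.5590]
Difference = 0.9239 − 0.6362 = 0.2876

0.288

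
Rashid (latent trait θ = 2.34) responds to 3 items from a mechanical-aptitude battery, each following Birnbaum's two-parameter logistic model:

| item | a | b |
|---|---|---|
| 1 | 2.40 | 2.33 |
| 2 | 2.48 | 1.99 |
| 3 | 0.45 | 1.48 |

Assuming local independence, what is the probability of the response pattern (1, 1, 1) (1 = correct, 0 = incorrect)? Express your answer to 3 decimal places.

P(θ) = 1 / (1 + exp(−a(θ − b)))
P_1 = 1/(1+e^{-0.0240}) = 0.5060
P_2 = 1/(1+e^{-0.8680}) = 0.7043
P_3 = 1/(1+e^{-0.3870}) = 0.5956
L = P_1 × P_2 × P_3 = 0.5060 × 0.7043 × 0.5956 = 0.21225

0.212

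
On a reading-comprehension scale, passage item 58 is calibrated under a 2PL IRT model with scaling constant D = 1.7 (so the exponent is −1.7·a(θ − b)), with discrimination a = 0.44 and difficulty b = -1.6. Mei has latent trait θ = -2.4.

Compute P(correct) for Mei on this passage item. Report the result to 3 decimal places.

P(θ) = 1 / (1 + exp(−D·a(θ − b)))
Exponent: 1.7 × 0.44 × (-2.4 − (-1.6)) = -0.5984
1/(1 + e^{0.5984}) = 0.3547
P = 0.3547

0.355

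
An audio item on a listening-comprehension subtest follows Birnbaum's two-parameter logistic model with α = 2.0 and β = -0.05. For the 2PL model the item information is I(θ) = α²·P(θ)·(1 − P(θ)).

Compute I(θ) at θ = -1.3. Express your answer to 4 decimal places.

P = 1/(1+e^{2.5000}) = 0.0759
P(1−P) = 0.0759 × 0.9241 = 0.0701
I = α² × P(1−P) = 2.0² × 0.0701 = 0.28041

0.2804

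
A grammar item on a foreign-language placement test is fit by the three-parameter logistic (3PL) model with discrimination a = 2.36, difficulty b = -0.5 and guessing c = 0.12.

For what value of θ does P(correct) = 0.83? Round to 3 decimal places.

0.106

P(θ) = c + (1 − c) · 1 / (1 + exp(−a(θ − b)))
Remove guessing floor: (0.83 − 0.12)/(1 − 0.12) = 0.8068
logit = ln(0.8068/0.1932) = 1.4295
θ = b + logit/(a) = -0.5 + 1.4295/2.3600 = 0.1057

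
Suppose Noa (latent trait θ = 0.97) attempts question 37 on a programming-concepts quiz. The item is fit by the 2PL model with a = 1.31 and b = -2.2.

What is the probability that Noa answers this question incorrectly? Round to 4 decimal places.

0.0155

P(θ) = 1 / (1 + exp(−a(θ − b)))
Exponent: 1.31 × (0.97 − (-2.2)) = 4.1527
1/(1 + e^{-4.1527}) = 0.9845
P(incorrect) = 1 − 0.9845 = 0.0155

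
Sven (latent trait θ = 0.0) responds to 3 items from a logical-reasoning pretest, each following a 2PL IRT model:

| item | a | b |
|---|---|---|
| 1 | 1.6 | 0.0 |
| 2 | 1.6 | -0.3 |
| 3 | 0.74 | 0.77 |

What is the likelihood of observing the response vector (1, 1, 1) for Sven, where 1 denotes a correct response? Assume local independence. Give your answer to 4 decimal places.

P(θ) = 1 / (1 + exp(−a(θ − b)))
P_1 = 1/(1+e^{0.0000}) = 0.5000
P_2 = 1/(1+e^{-0.4800}) = 0.6177
P_3 = 1/(1+e^{0.5698}) = 0.3613
L = P_1 × P_2 × P_3 = 0.5000 × 0.6177 × 0.3613 = 0.11159

0.1116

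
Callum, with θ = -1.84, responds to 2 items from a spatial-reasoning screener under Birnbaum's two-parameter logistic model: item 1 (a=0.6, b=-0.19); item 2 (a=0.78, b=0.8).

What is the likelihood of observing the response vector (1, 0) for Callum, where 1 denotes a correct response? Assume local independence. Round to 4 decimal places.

0.2403

P(θ) = 1 / (1 + exp(−a(θ − b)))
P_1 = 1/(1+e^{0.9900}) = 0.2709
P_2 = 1/(1+e^{2.0592}) = 0.1131
L = P_1 × (1−P_2) = 0.2709 × 0.8869 = 0.24026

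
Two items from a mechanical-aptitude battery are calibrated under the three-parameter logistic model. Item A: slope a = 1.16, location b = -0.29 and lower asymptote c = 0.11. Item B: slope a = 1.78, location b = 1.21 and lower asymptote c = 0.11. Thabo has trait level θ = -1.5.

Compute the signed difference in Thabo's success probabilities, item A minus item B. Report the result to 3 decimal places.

0.168

P(θ) = c + (1 − c) · 1 / (1 + exp(−a(θ − b)))
P_A = 0.2855
P_B = 0.1171
P_A − P_B = 0.1685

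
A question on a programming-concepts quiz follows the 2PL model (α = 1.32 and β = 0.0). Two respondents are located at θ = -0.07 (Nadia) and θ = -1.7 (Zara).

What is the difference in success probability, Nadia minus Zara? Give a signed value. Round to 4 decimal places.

0.3810

P(θ) = 1 / (1 + exp(−α(θ − β)))
P(Nadia) = 0.4769  [exponent -0.0924]
P(Zara) = 0.0959  [exponent -2.2440]
Difference = 0.4769 − 0.0959 = 0.3810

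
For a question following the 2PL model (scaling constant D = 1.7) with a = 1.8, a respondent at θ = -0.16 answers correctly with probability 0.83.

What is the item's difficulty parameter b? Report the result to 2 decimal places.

P(θ) = 1 / (1 + exp(−D·a(θ − b)))
logit(0.83) = ln(0.83/0.17) = 1.5856
b = θ − logit/(1.7·a) = -0.16 − 1.5856/3.0600 = -0.6782

-0.68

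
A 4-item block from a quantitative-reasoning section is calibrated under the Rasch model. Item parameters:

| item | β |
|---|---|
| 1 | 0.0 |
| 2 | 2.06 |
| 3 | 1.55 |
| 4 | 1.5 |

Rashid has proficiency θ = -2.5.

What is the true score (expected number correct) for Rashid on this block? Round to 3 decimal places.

0.121

P(θ) = 1 / (1 + exp(−(θ − β)))
P_1 = 1/(1+e^{2.5000}) = 0.0759
P_2 = 1/(1+e^{4.5600}) = 0.0104
P_3 = 1/(1+e^{4.0500}) = 0.0171
P_4 = 1/(1+e^{4.0000}) = 0.0180
E[score] = 0.0759 + 0.0104 + 0.0171 + 0.0180 = 0.1213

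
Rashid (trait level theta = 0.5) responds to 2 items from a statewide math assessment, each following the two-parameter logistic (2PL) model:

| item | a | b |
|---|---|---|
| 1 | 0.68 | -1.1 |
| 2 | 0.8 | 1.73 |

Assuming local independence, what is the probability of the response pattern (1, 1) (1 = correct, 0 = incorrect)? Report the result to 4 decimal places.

P(theta) = 1 / (1 + exp(−a(theta − b)))
P_1 = 1/(1+e^{-1.0880}) = 0.7480
P_2 = 1/(1+e^{0.9840}) = 0.2721
L = P_1 × P_2 = 0.7480 × 0.2721 = 0.20353

0.2035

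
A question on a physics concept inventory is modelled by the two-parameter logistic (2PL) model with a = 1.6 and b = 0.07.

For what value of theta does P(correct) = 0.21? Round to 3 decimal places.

-0.758

P(theta) = 1 / (1 + exp(−a(theta − b)))
logit = ln(0.2100/0.7900) = -1.3249
theta = b + logit/(a) = 0.07 + (-1.3249)/1.6000 = -0.7581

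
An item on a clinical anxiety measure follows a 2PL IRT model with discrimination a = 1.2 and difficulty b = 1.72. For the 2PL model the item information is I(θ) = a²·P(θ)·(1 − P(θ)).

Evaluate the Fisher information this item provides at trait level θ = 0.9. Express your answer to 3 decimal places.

0.285

P = 1/(1+e^{0.9840}) = 0.2721
P(1−P) = 0.2721 × 0.7279 = 0.1981
I = a² × P(1−P) = 1.2² × 0.1981 = 0.28521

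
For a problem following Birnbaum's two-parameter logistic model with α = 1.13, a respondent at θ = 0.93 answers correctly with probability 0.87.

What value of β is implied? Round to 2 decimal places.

P(θ) = 1 / (1 + exp(−α(θ − β)))
logit(0.87) = ln(0.87/0.13) = 1.9010
β = θ − logit/(α) = 0.93 − 1.9010/1.1300 = -0.7523

-0.75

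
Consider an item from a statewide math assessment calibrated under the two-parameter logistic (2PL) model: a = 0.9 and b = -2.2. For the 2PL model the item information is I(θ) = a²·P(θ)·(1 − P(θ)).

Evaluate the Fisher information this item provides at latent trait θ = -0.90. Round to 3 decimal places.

0.146

P = 1/(1+e^{-1.1700}) = 0.7631
P(1−P) = 0.7631 × 0.2369 = 0.1808
I = a² × P(1−P) = 0.9² × 0.1808 = 0.14641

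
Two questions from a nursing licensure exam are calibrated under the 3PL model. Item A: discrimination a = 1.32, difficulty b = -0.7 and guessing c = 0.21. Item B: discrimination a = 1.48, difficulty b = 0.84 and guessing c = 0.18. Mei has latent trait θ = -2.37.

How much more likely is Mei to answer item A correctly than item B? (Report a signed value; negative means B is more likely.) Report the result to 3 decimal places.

P(θ) = c + (1 − c) · 1 / (1 + exp(−a(θ − b)))
P_A = 0.2885
P_B = 0.1870
P_A − P_B = 0.1015

0.101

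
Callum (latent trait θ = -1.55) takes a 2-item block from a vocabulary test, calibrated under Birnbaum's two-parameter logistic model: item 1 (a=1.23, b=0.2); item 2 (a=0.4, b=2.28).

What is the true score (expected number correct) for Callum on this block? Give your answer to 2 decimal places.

P(θ) = 1 / (1 + exp(−a(θ − b)))
P_1 = 1/(1+e^{2.1525}) = 0.1041
P_2 = 1/(1+e^{1.5320}) = 0.1777
E[score] = 0.1041 + 0.1777 = 0.2818

0.28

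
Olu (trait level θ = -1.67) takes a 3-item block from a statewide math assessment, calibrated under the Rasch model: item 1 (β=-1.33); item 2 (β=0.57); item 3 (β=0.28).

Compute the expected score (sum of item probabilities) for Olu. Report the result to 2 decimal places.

P(θ) = 1 / (1 + exp(−(θ − β)))
P_1 = 1/(1+e^{0.3400}) = 0.4158
P_2 = 1/(1+e^{2.2400}) = 0.0962
P_3 = 1/(1+e^{1.9500}) = 0.1246
E[score] = 0.4158 + 0.0962 + 0.1246 = 0.6366

0.64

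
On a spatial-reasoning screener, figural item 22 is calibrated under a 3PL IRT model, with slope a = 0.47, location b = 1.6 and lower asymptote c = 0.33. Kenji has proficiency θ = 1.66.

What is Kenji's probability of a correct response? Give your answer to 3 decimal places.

P(θ) = c + (1 − c) · 1 / (1 + exp(−a(θ − b)))
Exponent: 0.47 × (1.66 − 1.6) = 0.0282
1/(1 + e^{-0.0282}) = 0.5070
P = 0.33 + 0.67 × 0.5070 = 0.6697

0.670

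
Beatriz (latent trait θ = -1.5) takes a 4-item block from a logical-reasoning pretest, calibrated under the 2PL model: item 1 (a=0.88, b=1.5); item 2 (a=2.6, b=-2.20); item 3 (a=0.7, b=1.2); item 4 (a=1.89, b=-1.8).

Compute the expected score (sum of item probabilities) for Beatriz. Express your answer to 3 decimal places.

P(θ) = 1 / (1 + exp(−a(θ − b)))
P_1 = 1/(1+e^{2.6400}) = 0.0666
P_2 = 1/(1+e^{-1.8200}) = 0.8606
P_3 = 1/(1+e^{1.8900}) = 0.1312
P_4 = 1/(1+e^{-0.5670}) = 0.6381
E[score] = 0.0666 + 0.8606 + 0.1312 + 0.6381 = 1.6965

1.696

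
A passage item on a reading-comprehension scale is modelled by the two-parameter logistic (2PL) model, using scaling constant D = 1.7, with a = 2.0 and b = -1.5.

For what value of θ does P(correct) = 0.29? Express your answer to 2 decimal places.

P(θ) = 1 / (1 + exp(−D·a(θ − b)))
logit = ln(0.2900/0.7100) = -0.8954
θ = b + logit/(1.7·a) = -1.5 + (-0.8954)/3.4000 = -1.7633

-1.76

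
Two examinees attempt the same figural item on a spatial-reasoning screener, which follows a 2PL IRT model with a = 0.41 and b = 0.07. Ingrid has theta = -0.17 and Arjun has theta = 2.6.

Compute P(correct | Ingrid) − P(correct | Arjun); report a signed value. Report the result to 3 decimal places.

-0.263

P(theta) = 1 / (1 + exp(−a(theta − b)))
P(Ingrid) = 0.4754  [exponent -0.0984]
P(Arjun) = 0.7383  [exponent 1.0373]
Difference = 0.4754 − 0.7383 = -0.2629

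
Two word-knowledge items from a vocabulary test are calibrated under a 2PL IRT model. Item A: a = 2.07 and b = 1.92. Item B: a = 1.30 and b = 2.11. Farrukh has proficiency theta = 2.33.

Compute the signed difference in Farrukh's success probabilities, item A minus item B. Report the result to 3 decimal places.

P(theta) = 1 / (1 + exp(−a(theta − b)))
P_A = 0.7003
P_B = 0.5710
P_A − P_B = 0.1293

0.129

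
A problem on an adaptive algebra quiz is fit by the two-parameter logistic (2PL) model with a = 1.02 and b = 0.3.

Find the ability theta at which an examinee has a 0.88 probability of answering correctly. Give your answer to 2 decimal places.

2.25

P(theta) = 1 / (1 + exp(−a(theta − b)))
logit = ln(0.8800/0.1200) = 1.9924
theta = b + logit/(a) = 0.3 + 1.9924/1.0200 = 2.2534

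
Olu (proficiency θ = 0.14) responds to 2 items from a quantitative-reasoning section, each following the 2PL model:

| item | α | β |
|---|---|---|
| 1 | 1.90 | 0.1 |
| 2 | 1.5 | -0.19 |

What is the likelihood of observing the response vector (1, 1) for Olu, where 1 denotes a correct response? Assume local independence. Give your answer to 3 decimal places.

0.322

P(θ) = 1 / (1 + exp(−α(θ − β)))
P_1 = 1/(1+e^{-0.0760}) = 0.5190
P_2 = 1/(1+e^{-0.4950}) = 0.6213
L = P_1 × P_2 = 0.5190 × 0.6213 = 0.32244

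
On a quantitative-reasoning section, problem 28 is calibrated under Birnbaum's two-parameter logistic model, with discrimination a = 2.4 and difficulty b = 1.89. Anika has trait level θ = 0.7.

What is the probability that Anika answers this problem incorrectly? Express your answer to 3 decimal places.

0.946

P(θ) = 1 / (1 + exp(−a(θ − b)))
Exponent: 2.4 × (0.7 − 1.89) = -2.8560
1/(1 + e^{2.8560}) = 0.0544
P(incorrect) = 1 − 0.0544 = 0.9456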